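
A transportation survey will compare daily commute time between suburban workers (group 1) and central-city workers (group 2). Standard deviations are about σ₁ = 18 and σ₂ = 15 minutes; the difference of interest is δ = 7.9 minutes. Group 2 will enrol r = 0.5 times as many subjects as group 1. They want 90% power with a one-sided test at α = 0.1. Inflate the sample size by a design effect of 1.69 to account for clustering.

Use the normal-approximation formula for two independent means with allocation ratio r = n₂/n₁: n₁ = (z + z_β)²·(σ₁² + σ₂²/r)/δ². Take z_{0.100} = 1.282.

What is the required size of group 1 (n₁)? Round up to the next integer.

n₁ = (z_α + z_β)² · (σ₁² + σ₂²/r) / δ²
   = (1.282 + 1.282)² · (18² + 15²/0.5) / 7.9²
   = 6.5741 · (324 + 450) / 62.41
   = 6.5741 · 774 / 62.41
   = 81.53
Design effect: 1.69 × 81.53 = 137.79.
Round up → n₁ = 138; n₂ = r·n₁ = 0.5 × 138 = 69.

n₁ = 138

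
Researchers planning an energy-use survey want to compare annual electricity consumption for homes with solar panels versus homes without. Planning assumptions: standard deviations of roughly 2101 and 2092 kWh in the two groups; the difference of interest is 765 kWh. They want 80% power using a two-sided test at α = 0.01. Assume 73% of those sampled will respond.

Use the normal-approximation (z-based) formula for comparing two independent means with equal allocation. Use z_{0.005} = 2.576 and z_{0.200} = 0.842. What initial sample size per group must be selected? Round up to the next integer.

n = 241 per group

n = (z_{α/2} + z_β)² · (σ₁² + σ₂²) / δ²
  = (2.576 + 0.842)² · (2101² + 2092² = 8790665) / 765²
  = 11.6827 · 8790665 / 585225
  = 175.49
Adjust for 73% response: 175.49 / 0.73 = 240.39.
Round up → n = 241 per group.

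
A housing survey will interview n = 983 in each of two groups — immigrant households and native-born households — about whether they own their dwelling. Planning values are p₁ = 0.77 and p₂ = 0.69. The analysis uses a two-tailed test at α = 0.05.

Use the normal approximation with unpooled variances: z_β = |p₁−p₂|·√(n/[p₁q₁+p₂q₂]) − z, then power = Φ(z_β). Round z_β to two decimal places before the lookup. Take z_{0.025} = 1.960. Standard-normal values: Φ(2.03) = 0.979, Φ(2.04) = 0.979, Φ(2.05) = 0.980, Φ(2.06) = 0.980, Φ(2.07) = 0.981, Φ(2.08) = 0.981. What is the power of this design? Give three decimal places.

z_β = |p₁−p₂|·√(n/[p₁q₁+p₂q₂]) − z_{α/2}
    = 0.08 · √(983/0.3910) − 1.960
    = 0.08 · 50.1405 − 1.960
    = 4.0112 − 1.960 = 2.0512 → 2.05
Power = Φ(2.05) = 0.980.

Power ≈ 0.980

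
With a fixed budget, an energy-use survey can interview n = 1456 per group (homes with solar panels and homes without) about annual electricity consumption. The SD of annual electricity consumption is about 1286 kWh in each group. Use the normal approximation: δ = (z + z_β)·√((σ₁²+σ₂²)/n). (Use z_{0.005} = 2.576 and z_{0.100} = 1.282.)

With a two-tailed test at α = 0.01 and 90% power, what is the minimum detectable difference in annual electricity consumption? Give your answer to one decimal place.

Minimum detectable difference ≈ 183.9 kWh

δ = (z_{α/2} + z_β) · √((σ₁²+σ₂²)/n)
  = (2.576 + 1.282) · √(3307592/1456)
  = 3.858 · √2271.7
  = 3.858 · 47.6623
  = 183.8813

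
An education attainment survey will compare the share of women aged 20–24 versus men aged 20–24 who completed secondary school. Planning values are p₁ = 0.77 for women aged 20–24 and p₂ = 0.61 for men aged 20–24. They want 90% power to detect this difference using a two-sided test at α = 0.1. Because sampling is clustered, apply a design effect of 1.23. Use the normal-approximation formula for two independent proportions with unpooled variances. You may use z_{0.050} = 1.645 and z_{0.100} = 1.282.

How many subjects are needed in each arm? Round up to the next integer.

n = 171 per group

n = (z_{α/2} + z_β)² · [p₁(1−p₁) + p₂(1−p₂)] / (p₁ − p₂)²
  = (1.645 + 1.282)² · (0.77·0.23 + 0.61·0.39) / (0.16)²
  = (2.927)² · (0.1771 + 0.2379) / 0.0256
  = 8.5673 · 0.4150 / 0.0256
  = 138.88
Design effect: 1.23 × 138.88 = 170.83.
Round up → n = 171 per group.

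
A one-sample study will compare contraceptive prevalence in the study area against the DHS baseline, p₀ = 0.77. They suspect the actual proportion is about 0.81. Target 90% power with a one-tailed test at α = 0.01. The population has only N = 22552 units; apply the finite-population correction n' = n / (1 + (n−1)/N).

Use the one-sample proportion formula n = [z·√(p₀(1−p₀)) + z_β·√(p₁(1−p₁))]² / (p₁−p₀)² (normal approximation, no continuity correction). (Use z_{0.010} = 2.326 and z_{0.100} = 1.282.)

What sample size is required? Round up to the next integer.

n = [z_α·√(p₀q₀) + z_β·√(p₁q₁)]² / (p₁ − p₀)²
  = [2.326·√(0.77·0.23) + 1.282·√(0.81·0.19)]² / (0.04)²
  = [2.326·0.4208 + 1.282·0.3923]² / 0.0016
  = [1.4818]² / 0.0016
  = 1372.31
Finite-population correction (N = 22552): 1372.31 / (1 + (1372.31 − 1)/22552) = 1293.64.
Round up → n = 1294.

n = 1294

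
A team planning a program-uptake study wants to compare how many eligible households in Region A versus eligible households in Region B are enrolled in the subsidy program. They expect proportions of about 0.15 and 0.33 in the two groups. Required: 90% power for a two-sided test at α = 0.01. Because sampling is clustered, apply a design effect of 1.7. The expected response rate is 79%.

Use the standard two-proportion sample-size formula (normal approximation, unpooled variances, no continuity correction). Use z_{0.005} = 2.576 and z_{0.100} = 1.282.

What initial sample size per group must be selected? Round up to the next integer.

n = 345 per group

n = (z_{α/2} + z_β)² · [p₁(1−p₁) + p₂(1−p₂)] / (p₁ − p₂)²
  = (2.576 + 1.282)² · (0.15·0.85 + 0.33·0.67) / (-0.18)²
  = (3.858)² · (0.1275 + 0.2211) / 0.0324
  = 14.8842 · 0.3486 / 0.0324
  = 160.14
Design effect: 1.7 × 160.14 = 272.24.
Adjust for 79% response: 272.24 / 0.79 = 344.61.
Round up → n = 345 per group.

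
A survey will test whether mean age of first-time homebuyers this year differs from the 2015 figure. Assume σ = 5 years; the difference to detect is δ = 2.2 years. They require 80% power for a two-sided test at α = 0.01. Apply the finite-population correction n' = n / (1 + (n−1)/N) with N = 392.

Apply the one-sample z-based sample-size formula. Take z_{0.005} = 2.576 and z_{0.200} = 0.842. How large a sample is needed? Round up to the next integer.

n = (z_{α/2} + z_β)² · σ² / δ²
  = (2.576 + 0.842)² · 5² / 2.2²
  = 11.6827 · 25 / 4.84
  = 60.34
Finite-population correction (N = 392): 60.34 / (1 + (60.34 − 1)/392) = 52.41.
Round up → n = 53.

n = 53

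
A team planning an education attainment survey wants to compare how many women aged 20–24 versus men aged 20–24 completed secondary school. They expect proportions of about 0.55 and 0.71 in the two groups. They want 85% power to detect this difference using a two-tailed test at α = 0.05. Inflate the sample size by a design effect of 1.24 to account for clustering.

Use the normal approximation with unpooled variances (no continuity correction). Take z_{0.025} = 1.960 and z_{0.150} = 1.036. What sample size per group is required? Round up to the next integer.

n = 198 per group

n = (z_{α/2} + z_β)² · [p₁(1−p₁) + p₂(1−p₂)] / (p₁ − p₂)²
  = (1.960 + 1.036)² · (0.55·0.45 + 0.71·0.29) / (-0.16)²
  = (2.996)² · (0.2475 + 0.2059) / 0.0256
  = 8.9760 · 0.4534 / 0.0256
  = 158.97
Design effect: 1.24 × 158.97 = 197.13.
Round up → n = 198 per group.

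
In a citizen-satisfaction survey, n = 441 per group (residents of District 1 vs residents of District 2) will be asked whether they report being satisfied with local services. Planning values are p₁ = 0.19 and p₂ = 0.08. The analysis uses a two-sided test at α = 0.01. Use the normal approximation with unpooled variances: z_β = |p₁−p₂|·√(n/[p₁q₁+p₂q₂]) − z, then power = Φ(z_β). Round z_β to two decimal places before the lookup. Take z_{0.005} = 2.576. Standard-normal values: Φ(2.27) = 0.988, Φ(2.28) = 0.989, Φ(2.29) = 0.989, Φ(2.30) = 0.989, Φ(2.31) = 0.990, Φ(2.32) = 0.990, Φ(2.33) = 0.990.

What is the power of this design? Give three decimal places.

Power ≈ 0.988

z_β = |p₁−p₂|·√(n/[p₁q₁+p₂q₂]) − z_{α/2}
    = 0.11 · √(441/0.2275) − 2.576
    = 0.11 · 44.0280 − 2.576
    = 4.8431 − 2.576 = 2.2671 → 2.27
Power = Φ(2.27) = 0.988.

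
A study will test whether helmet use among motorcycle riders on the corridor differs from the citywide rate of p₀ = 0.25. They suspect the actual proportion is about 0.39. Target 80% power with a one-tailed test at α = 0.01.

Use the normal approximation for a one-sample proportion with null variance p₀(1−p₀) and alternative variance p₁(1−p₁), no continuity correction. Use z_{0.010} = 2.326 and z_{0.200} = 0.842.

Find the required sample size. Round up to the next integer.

n = [z_α·√(p₀q₀) + z_β·√(p₁q₁)]² / (p₁ − p₀)²
  = [2.326·√(0.25·0.75) + 0.842·√(0.39·0.61)]² / (0.14)²
  = [2.326·0.4330 + 0.842·0.4877]² / 0.0196
  = [1.4179]² / 0.0196
  = 102.57
Round up → n = 103.

n = 103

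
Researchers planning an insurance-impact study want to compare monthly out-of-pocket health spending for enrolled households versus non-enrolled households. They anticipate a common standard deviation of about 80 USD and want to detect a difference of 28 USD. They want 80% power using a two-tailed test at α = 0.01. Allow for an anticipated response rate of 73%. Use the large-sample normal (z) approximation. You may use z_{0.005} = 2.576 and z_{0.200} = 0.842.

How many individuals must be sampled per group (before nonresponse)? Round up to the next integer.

n = 262 per group

n = (z_{α/2} + z_β)² · (σ₁² + σ₂²) / δ²
  = (2.576 + 0.842)² · (2·80² = 12800) / 28²
  = 11.6827 · 12800 / 784
  = 190.74
Adjust for 73% response: 190.74 / 0.73 = 261.29.
Round up → n = 262 per group.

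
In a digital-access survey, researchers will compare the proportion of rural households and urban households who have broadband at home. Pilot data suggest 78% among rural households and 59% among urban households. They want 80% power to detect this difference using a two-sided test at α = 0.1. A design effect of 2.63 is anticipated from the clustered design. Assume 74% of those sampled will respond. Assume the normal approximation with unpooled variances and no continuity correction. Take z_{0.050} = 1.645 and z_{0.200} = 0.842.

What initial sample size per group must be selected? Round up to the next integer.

n = 252 per group

n = (z_{α/2} + z_β)² · [p₁(1−p₁) + p₂(1−p₂)] / (p₁ − p₂)²
  = (1.645 + 0.842)² · (0.78·0.22 + 0.59·0.41) / (0.19)²
  = (2.487)² · (0.1716 + 0.2419) / 0.0361
  = 6.1852 · 0.4135 / 0.0361
  = 70.85
Design effect: 2.63 × 70.85 = 186.33.
Adjust for 74% response: 186.33 / 0.74 = 251.79.
Round up → n = 252 per group.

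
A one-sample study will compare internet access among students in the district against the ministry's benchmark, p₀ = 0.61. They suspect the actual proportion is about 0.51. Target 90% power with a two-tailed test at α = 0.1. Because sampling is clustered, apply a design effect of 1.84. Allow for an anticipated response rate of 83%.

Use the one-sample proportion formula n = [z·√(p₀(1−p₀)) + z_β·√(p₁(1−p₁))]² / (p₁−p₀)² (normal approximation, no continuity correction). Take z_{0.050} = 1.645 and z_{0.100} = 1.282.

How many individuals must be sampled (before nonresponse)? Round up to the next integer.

n = 462

n = [z_{α/2}·√(p₀q₀) + z_β·√(p₁q₁)]² / (p₁ − p₀)²
  = [1.645·√(0.61·0.39) + 1.282·√(0.51·0.49)]² / (-0.10)²
  = [1.645·0.4877 + 1.282·0.4999]² / 0.0100
  = [1.4432]² / 0.0100
  = 208.29
Design effect: 1.84 × 208.29 = 383.25.
Adjust for 83% response: 383.25 / 0.83 = 461.75.
Round up → n = 462.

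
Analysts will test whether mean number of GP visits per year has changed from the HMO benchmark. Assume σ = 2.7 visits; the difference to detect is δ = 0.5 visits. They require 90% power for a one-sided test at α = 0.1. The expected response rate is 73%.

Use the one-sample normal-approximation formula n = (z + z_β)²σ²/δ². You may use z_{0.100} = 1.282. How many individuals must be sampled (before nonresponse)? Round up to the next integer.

n = (z_α + z_β)² · σ² / δ²
  = (1.282 + 1.282)² · 2.7² / 0.5²
  = 6.5741 · 7.29 / 0.25
  = 191.70
Adjust for 73% response: 191.70 / 0.73 = 262.60.
Round up → n = 263.

n = 263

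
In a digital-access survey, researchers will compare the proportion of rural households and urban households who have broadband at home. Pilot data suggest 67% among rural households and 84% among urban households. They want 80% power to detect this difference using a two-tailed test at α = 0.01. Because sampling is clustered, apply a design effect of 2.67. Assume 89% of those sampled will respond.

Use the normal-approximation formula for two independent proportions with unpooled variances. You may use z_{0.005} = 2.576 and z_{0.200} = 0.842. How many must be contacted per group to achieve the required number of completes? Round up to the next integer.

n = (z_{α/2} + z_β)² · [p₁(1−p₁) + p₂(1−p₂)] / (p₁ − p₂)²
  = (2.576 + 0.842)² · (0.67·0.33 + 0.84·0.16) / (-0.17)²
  = (3.418)² · (0.2211 + 0.1344) / 0.0289
  = 11.6827 · 0.3555 / 0.0289
  = 143.71
Design effect: 2.67 × 143.71 = 383.70.
Adjust for 89% response: 383.70 / 0.89 = 431.13.
Round up → n = 432 per group.

n = 432 per group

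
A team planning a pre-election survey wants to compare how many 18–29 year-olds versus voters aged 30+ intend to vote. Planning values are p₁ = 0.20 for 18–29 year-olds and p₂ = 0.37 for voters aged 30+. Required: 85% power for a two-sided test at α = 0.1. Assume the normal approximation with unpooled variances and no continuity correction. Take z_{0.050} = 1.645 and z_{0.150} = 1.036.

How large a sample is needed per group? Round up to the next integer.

n = (z_{α/2} + z_β)² · [p₁(1−p₁) + p₂(1−p₂)] / (p₁ − p₂)²
  = (1.645 + 1.036)² · (0.20·0.80 + 0.37·0.63) / (-0.17)²
  = (2.681)² · (0.1600 + 0.2331) / 0.0289
  = 7.1878 · 0.3931 / 0.0289
  = 97.77
Round up → n = 98 per group.

n = 98 per group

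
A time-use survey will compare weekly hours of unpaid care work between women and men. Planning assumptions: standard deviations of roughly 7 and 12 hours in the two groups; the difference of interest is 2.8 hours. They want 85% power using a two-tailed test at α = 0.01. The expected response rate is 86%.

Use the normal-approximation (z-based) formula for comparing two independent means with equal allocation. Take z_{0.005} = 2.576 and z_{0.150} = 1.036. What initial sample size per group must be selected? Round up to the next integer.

n = 374 per group

n = (z_{α/2} + z_β)² · (σ₁² + σ₂²) / δ²
  = (2.576 + 1.036)² · (7² + 12² = 193) / 2.8²
  = 13.0465 · 193 / 7.84
  = 321.17
Adjust for 86% response: 321.17 / 0.86 = 373.46.
Round up → n = 374 per group.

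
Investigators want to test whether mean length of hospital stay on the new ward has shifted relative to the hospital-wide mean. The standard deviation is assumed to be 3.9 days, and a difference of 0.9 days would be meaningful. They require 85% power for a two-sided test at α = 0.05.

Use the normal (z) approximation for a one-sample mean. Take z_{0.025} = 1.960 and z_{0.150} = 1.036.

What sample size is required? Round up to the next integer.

n = (z_{α/2} + z_β)² · σ² / δ²
  = (1.960 + 1.036)² · 3.9² / 0.9²
  = 8.9760 · 15.21 / 0.81
  = 168.55
Round up → n = 169.

n = 169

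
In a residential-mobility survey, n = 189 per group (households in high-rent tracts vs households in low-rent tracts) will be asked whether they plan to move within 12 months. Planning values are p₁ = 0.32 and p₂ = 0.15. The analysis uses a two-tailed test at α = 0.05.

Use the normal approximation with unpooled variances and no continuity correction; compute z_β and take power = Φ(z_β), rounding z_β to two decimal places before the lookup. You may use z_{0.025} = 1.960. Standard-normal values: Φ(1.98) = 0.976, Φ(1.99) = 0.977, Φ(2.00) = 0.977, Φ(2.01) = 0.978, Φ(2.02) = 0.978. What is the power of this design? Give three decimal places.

Power ≈ 0.978

z_β = |p₁−p₂|·√(n/[p₁q₁+p₂q₂]) − z_{α/2}
    = 0.17 · √(189/0.3451) − 1.960
    = 0.17 · 23.4023 − 1.960
    = 3.9784 − 1.960 = 2.0184 → 2.02
Power = Φ(2.02) = 0.978.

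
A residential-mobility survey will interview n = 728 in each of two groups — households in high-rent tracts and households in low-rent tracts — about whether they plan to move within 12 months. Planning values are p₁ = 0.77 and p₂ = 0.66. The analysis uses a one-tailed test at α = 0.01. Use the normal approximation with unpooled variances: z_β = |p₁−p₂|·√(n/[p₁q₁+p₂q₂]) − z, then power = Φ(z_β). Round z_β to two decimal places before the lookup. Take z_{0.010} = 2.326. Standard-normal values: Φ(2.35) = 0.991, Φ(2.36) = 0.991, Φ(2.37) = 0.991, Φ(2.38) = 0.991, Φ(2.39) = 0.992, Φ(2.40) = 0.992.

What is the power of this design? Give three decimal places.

z_β = |p₁−p₂|·√(n/[p₁q₁+p₂q₂]) − z_α
    = 0.11 · √(728/0.4015) − 2.326
    = 0.11 · 42.5817 − 2.326
    = 4.6840 − 2.326 = 2.3580 → 2.36
Power = Φ(2.36) = 0.991.

Power ≈ 0.991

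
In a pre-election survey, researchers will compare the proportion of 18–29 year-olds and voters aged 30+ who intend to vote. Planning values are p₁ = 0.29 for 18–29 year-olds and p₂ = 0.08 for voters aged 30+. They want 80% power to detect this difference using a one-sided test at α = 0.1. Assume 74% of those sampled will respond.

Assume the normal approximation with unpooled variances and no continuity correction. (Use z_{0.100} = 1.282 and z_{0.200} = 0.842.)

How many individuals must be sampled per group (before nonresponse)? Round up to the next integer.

n = (z_α + z_β)² · [p₁(1−p₁) + p₂(1−p₂)] / (p₁ − p₂)²
  = (1.282 + 0.842)² · (0.29·0.71 + 0.08·0.92) / (0.21)²
  = (2.124)² · (0.2059 + 0.0736) / 0.0441
  = 4.5114 · 0.2795 / 0.0441
  = 28.59
Adjust for 74% response: 28.59 / 0.74 = 38.64.
Round up → n = 39 per group.

n = 39 per group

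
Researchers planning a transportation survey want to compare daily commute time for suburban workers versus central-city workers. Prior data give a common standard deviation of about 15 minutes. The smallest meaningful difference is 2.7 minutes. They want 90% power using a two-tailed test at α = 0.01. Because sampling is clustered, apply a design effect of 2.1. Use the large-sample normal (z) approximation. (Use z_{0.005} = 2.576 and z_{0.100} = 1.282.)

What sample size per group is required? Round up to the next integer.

n = (z_{α/2} + z_β)² · (σ₁² + σ₂²) / δ²
  = (2.576 + 1.282)² · (2·15² = 450) / 2.7²
  = 14.8842 · 450 / 7.29
  = 918.78
Design effect: 2.1 × 918.78 = 1929.43.
Round up → n = 1930 per group.

n = 1930 per group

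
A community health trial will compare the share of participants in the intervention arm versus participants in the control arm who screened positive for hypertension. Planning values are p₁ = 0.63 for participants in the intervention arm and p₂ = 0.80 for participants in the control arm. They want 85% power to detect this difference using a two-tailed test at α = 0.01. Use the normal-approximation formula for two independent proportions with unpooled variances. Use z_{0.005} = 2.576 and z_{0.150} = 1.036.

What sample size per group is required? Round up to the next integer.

n = (z_{α/2} + z_β)² · [p₁(1−p₁) + p₂(1−p₂)] / (p₁ − p₂)²
  = (2.576 + 1.036)² · (0.63·0.37 + 0.80·0.20) / (-0.17)²
  = (3.612)² · (0.2331 + 0.1600) / 0.0289
  = 13.0465 · 0.3931 / 0.0289
  = 177.46
Round up → n = 178 per group.

n = 178 per group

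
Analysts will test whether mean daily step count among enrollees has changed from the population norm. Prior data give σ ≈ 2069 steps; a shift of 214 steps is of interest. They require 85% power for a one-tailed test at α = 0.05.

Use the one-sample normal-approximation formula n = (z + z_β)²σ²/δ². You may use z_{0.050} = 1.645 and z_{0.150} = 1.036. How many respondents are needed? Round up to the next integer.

n = 672

n = (z_α + z_β)² · σ² / δ²
  = (1.645 + 1.036)² · 2069² / 214²
  = 7.1878 · 4280761 / 45796
  = 671.87
Round up → n = 672.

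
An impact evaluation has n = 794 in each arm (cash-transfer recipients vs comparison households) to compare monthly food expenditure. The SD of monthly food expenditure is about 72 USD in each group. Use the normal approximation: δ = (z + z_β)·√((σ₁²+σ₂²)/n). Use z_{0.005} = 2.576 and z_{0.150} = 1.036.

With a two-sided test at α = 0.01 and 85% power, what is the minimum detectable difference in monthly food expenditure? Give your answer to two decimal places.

δ = (z_{α/2} + z_β) · √((σ₁²+σ₂²)/n)
  = (2.576 + 1.036) · √(10368/794)
  = 3.612 · √13.0579
  = 3.612 · 3.6136
  = 13.0522

Minimum detectable difference ≈ 13.05 USD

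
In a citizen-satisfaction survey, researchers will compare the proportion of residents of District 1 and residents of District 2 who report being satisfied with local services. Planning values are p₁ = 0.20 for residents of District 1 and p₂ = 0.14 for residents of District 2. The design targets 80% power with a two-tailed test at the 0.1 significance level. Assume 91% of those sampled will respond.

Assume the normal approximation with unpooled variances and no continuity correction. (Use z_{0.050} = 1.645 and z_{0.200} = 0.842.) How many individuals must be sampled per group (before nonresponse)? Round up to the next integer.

n = 530 per group

n = (z_{α/2} + z_β)² · [p₁(1−p₁) + p₂(1−p₂)] / (p₁ − p₂)²
  = (1.645 + 0.842)² · (0.20·0.80 + 0.14·0.86) / (0.06)²
  = (2.487)² · (0.1600 + 0.1204) / 0.0036
  = 6.1852 · 0.2804 / 0.0036
  = 481.76
Adjust for 91% response: 481.76 / 0.91 = 529.40.
Round up → n = 530 per group.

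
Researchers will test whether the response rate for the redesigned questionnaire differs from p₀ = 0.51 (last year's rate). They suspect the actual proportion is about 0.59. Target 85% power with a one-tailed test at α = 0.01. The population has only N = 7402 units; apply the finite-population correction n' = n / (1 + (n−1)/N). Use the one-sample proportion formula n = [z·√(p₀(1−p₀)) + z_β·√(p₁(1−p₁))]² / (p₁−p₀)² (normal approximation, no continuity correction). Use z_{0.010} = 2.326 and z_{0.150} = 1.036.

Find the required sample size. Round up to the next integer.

n = 413

n = [z_α·√(p₀q₀) + z_β·√(p₁q₁)]² / (p₁ − p₀)²
  = [2.326·√(0.51·0.49) + 1.036·√(0.59·0.41)]² / (0.08)²
  = [2.326·0.4999 + 1.036·0.4918]² / 0.0064
  = [1.6723]² / 0.0064
  = 436.97
Finite-population correction (N = 7402): 436.97 / (1 + (436.97 − 1)/7402) = 412.66.
Round up → n = 413.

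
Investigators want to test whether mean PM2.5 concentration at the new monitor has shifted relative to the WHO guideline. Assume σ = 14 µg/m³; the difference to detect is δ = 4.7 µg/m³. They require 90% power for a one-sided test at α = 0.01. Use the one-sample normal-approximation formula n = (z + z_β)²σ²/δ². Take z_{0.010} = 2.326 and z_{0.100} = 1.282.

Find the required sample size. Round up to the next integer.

n = (z_α + z_β)² · σ² / δ²
  = (2.326 + 1.282)² · 14² / 4.7²
  = 13.0177 · 196 / 22.09
  = 115.50
Round up → n = 116.

n = 116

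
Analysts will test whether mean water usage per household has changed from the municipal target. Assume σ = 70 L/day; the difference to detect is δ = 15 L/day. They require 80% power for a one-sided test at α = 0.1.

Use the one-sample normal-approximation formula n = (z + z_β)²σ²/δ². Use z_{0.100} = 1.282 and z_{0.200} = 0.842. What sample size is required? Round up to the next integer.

n = 99

n = (z_α + z_β)² · σ² / δ²
  = (1.282 + 0.842)² · 70² / 15²
  = 4.5114 · 4900 / 225
  = 98.25
Round up → n = 99.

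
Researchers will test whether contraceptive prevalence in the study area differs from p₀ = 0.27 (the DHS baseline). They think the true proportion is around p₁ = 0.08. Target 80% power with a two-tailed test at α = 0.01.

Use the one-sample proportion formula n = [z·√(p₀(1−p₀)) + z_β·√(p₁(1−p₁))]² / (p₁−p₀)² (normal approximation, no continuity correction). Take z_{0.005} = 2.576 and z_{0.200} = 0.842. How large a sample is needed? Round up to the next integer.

n = 53

n = [z_{α/2}·√(p₀q₀) + z_β·√(p₁q₁)]² / (p₁ − p₀)²
  = [2.576·√(0.27·0.73) + 0.842·√(0.08·0.92)]² / (-0.19)²
  = [2.576·0.4440 + 0.842·0.2713]² / 0.0361
  = [1.3721]² / 0.0361
  = 52.15
Round up → n = 53.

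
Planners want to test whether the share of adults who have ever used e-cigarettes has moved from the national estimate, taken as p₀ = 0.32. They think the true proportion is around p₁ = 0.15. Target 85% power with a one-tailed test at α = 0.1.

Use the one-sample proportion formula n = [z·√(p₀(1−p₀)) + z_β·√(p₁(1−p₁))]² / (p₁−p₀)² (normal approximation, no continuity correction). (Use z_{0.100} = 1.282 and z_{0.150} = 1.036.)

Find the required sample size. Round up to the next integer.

n = [z_α·√(p₀q₀) + z_β·√(p₁q₁)]² / (p₁ − p₀)²
  = [1.282·√(0.32·0.68) + 1.036·√(0.15·0.85)]² / (-0.17)²
  = [1.282·0.4665 + 1.036·0.3571]² / 0.0289
  = [0.9679]² / 0.0289
  = 32.42
Round up → n = 33.

n = 33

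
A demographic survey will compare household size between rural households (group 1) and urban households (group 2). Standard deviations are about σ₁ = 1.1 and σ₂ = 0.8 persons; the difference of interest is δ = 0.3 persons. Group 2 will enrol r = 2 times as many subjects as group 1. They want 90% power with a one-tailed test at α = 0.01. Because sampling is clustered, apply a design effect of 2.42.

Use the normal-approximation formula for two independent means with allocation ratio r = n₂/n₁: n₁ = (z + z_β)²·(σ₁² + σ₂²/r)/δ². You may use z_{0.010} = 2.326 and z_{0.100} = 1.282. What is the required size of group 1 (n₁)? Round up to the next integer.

n₁ = 536

n₁ = (z_α + z_β)² · (σ₁² + σ₂²/r) / δ²
   = (2.326 + 1.282)² · (1.1² + 0.8²/2) / 0.3²
   = 13.0177 · (1.21 + 0.32) / 0.09
   = 13.0177 · 1.53 / 0.09
   = 221.30
Design effect: 2.42 × 221.30 = 535.55.
Round up → n₁ = 536; n₂ = r·n₁ = 2 × 536 = 1072.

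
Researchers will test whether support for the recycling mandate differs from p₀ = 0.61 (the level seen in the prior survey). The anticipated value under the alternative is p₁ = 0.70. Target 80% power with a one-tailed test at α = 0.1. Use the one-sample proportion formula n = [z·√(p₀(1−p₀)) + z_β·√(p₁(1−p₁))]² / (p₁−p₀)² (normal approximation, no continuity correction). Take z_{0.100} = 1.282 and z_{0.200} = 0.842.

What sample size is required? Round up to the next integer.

n = [z_α·√(p₀q₀) + z_β·√(p₁q₁)]² / (p₁ − p₀)²
  = [1.282·√(0.61·0.39) + 0.842·√(0.70·0.30)]² / (0.09)²
  = [1.282·0.4877 + 0.842·0.4583]² / 0.0081
  = [1.0111]² / 0.0081
  = 126.22
Round up → n = 127.

n = 127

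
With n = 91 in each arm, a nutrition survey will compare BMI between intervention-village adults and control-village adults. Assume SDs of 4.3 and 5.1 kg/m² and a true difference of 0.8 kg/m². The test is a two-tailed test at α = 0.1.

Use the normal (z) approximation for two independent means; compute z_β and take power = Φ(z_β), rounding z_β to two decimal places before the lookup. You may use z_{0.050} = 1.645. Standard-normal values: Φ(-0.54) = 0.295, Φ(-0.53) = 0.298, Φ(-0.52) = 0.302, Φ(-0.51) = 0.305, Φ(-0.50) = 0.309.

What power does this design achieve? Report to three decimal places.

z_β = δ·√(n/(σ₁²+σ₂²)) − z_{α/2}
    = 0.8 · √(91/44.5) − 1.645
    = 0.8 · 1.43002 − 1.645
    = 1.1440 − 1.645 = -0.5010 → -0.50
Power = Φ(-0.50) = 0.309.

Power ≈ 0.309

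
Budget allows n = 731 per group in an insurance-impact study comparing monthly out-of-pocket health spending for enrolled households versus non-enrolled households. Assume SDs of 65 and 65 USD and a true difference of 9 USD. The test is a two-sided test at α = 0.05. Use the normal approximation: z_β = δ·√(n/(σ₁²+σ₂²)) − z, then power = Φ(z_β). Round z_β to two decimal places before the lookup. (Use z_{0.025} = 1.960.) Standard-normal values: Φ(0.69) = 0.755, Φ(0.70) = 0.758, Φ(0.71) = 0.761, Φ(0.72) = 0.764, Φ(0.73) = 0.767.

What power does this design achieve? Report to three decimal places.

Power ≈ 0.755

z_β = δ·√(n/(σ₁²+σ₂²)) − z_{α/2}
    = 9 · √(731/8450) − 1.960
    = 9 · 0.29412 − 1.960
    = 2.6471 − 1.960 = 0.6871 → 0.69
Power = Φ(0.69) = 0.755.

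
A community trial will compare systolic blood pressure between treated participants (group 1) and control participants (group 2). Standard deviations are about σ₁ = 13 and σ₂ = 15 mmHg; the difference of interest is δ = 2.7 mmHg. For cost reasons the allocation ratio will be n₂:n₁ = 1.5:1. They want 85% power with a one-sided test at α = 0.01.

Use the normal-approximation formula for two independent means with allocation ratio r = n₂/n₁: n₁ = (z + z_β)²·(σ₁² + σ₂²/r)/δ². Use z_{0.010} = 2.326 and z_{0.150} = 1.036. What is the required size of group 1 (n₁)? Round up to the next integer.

n₁ = 495

n₁ = (z_α + z_β)² · (σ₁² + σ₂²/r) / δ²
   = (2.326 + 1.036)² · (13² + 15²/1.5) / 2.7²
   = 11.3030 · (169 + 150) / 7.29
   = 11.3030 · 319 / 7.29
   = 494.61
Round up → n₁ = 495; n₂ = r·n₁ = 1.5 × 495 = 743.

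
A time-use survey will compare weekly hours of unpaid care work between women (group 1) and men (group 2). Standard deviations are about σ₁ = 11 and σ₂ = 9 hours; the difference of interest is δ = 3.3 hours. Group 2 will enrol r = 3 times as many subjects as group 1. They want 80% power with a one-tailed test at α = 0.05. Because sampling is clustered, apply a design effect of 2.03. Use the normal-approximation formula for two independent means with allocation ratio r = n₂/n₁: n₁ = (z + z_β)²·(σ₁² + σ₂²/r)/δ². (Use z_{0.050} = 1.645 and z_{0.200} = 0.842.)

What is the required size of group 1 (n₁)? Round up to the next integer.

n₁ = 171

n₁ = (z_α + z_β)² · (σ₁² + σ₂²/r) / δ²
   = (1.645 + 0.842)² · (11² + 9²/3) / 3.3²
   = 6.1852 · (121 + 27) / 10.89
   = 6.1852 · 148 / 10.89
   = 84.06
Design effect: 2.03 × 84.06 = 170.64.
Round up → n₁ = 171; n₂ = r·n₁ = 3 × 171 = 513.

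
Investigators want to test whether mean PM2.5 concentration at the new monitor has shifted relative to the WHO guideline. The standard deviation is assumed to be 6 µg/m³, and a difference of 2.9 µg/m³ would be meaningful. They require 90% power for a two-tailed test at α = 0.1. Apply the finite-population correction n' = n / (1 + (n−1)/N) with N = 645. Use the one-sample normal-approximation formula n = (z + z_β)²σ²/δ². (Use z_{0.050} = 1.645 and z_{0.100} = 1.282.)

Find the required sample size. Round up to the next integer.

n = (z_{α/2} + z_β)² · σ² / δ²
  = (1.645 + 1.282)² · 6² / 2.9²
  = 8.5673 · 36 / 8.41
  = 36.67
Finite-population correction (N = 645): 36.67 / (1 + (36.67 − 1)/645) = 34.75.
Round up → n = 35.

n = 35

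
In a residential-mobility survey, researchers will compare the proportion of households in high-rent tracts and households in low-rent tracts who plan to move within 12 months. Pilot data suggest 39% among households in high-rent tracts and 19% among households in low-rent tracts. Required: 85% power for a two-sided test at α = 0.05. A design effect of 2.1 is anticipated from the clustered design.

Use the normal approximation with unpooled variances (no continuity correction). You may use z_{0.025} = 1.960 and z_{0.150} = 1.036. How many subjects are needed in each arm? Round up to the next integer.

n = (z_{α/2} + z_β)² · [p₁(1−p₁) + p₂(1−p₂)] / (p₁ − p₂)²
  = (1.960 + 1.036)² · (0.39·0.61 + 0.19·0.81) / (0.20)²
  = (2.996)² · (0.2379 + 0.1539) / 0.0400
  = 8.9760 · 0.3918 / 0.0400
  = 87.92
Design effect: 2.1 × 87.92 = 184.63.
Round up → n = 185 per group.

n = 185 per group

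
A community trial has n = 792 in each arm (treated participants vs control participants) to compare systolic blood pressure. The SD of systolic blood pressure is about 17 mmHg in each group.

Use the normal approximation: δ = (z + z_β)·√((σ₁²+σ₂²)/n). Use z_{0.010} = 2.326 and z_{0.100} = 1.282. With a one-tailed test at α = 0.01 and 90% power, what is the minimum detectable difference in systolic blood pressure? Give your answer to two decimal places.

Minimum detectable difference ≈ 3.08 mmHg

δ = (z_α + z_β) · √((σ₁²+σ₂²)/n)
  = (2.326 + 1.282) · √(578/792)
  = 3.608 · √0.7298
  = 3.608 · 0.8543
  = 3.0822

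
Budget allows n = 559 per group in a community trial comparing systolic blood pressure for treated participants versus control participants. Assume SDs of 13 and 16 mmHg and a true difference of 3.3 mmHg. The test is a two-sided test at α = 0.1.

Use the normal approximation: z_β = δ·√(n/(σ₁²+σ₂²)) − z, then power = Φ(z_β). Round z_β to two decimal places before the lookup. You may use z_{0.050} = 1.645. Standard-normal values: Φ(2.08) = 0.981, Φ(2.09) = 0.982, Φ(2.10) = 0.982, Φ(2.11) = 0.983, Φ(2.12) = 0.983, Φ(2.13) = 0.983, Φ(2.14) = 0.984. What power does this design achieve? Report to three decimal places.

z_β = δ·√(n/(σ₁²+σ₂²)) − z_{α/2}
    = 3.3 · √(559/425) − 1.645
    = 3.3 · 1.14686 − 1.645
    = 3.7846 − 1.645 = 2.1396 → 2.14
Power = Φ(2.14) = 0.984.

Power ≈ 0.984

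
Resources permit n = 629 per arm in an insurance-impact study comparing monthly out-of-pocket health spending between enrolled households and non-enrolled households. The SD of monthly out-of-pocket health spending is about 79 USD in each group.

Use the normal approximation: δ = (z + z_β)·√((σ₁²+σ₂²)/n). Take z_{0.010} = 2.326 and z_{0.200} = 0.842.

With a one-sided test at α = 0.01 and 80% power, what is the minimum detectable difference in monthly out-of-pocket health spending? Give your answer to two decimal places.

Minimum detectable difference ≈ 14.11 USD

δ = (z_α + z_β) · √((σ₁²+σ₂²)/n)
  = (2.326 + 0.842) · √(12482/629)
  = 3.168 · √19.8442
  = 3.168 · 4.4547
  = 14.1124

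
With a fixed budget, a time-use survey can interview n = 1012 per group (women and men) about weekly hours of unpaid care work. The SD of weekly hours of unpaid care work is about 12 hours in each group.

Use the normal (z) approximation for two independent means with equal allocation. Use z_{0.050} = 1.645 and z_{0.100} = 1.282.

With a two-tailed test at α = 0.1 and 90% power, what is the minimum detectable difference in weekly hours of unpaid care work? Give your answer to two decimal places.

Minimum detectable difference ≈ 1.56 hours

δ = (z_{α/2} + z_β) · √((σ₁²+σ₂²)/n)
  = (1.645 + 1.282) · √(288/1012)
  = 2.927 · √0.28458
  = 2.927 · 0.5335
  = 1.5615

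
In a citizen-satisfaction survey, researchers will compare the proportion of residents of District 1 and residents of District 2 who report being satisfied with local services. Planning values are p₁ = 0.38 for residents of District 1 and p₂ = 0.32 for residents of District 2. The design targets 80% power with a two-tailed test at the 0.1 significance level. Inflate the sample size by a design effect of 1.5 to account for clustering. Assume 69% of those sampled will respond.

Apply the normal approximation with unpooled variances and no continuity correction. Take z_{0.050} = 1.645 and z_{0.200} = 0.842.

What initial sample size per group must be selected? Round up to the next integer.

n = (z_{α/2} + z_β)² · [p₁(1−p₁) + p₂(1−p₂)] / (p₁ − p₂)²
  = (1.645 + 0.842)² · (0.38·0.62 + 0.32·0.68) / (0.06)²
  = (2.487)² · (0.2356 + 0.2176) / 0.0036
  = 6.1852 · 0.4532 / 0.0036
  = 778.64
Design effect: 1.5 × 778.64 = 1167.97.
Adjust for 69% response: 1167.97 / 0.69 = 1692.70.
Round up → n = 1693 per group.

n = 1693 per group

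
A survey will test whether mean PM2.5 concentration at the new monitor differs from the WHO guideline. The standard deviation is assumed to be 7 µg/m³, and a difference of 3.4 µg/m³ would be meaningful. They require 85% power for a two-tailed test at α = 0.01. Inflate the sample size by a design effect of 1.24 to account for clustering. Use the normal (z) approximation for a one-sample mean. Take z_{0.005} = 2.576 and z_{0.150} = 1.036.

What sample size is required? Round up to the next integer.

n = 69

n = (z_{α/2} + z_β)² · σ² / δ²
  = (2.576 + 1.036)² · 7² / 3.4²
  = 13.0465 · 49 / 11.56
  = 55.30
Design effect: 1.24 × 55.30 = 68.57.
Round up → n = 69.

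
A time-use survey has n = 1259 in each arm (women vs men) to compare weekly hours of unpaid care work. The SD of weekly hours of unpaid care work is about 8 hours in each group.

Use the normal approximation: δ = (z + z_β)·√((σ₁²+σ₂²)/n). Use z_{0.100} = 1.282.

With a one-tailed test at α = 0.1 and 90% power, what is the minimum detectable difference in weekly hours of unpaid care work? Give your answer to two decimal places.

δ = (z_α + z_β) · √((σ₁²+σ₂²)/n)
  = (1.282 + 1.282) · √(128/1259)
  = 2.564 · √0.10167
  = 2.564 · 0.3189
  = 0.8175

Minimum detectable difference ≈ 0.82 hours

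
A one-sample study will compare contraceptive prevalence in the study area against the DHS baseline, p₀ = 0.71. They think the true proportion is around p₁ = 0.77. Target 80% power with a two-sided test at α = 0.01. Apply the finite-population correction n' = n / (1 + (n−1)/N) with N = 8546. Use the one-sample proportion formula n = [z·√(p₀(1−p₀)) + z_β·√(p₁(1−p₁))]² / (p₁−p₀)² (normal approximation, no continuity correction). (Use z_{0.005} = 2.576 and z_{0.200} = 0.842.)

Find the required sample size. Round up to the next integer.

n = 600

n = [z_{α/2}·√(p₀q₀) + z_β·√(p₁q₁)]² / (p₁ − p₀)²
  = [2.576·√(0.71·0.29) + 0.842·√(0.77·0.23)]² / (0.06)²
  = [2.576·0.4538 + 0.842·0.4208]² / 0.0036
  = [1.5232]² / 0.0036
  = 644.51
Finite-population correction (N = 8546): 644.51 / (1 + (644.51 − 1)/8546) = 599.38.
Round up → n = 600.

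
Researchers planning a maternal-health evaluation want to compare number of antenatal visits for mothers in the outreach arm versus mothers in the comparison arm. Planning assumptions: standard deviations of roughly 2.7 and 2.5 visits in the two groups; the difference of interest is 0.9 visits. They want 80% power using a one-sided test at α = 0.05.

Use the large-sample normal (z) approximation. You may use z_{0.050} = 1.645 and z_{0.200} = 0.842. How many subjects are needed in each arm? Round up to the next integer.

n = 104 per group

n = (z_α + z_β)² · (σ₁² + σ₂²) / δ²
  = (1.645 + 0.842)² · (2.7² + 2.5² = 13.54) / 0.9²
  = 6.1852 · 13.54 / 0.81
  = 103.39
Round up → n = 104 per group.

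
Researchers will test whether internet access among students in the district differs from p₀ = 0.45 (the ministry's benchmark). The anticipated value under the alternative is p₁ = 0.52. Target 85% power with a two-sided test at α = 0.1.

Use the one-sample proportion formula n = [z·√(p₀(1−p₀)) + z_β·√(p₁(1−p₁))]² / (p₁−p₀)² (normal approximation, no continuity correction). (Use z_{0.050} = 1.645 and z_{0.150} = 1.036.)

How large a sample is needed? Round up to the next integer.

n = 365

n = [z_{α/2}·√(p₀q₀) + z_β·√(p₁q₁)]² / (p₁ − p₀)²
  = [1.645·√(0.45·0.55) + 1.036·√(0.52·0.48)]² / (0.07)²
  = [1.645·0.4975 + 1.036·0.4996]² / 0.0049
  = [1.3360]² / 0.0049
  = 364.24
Round up → n = 365.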